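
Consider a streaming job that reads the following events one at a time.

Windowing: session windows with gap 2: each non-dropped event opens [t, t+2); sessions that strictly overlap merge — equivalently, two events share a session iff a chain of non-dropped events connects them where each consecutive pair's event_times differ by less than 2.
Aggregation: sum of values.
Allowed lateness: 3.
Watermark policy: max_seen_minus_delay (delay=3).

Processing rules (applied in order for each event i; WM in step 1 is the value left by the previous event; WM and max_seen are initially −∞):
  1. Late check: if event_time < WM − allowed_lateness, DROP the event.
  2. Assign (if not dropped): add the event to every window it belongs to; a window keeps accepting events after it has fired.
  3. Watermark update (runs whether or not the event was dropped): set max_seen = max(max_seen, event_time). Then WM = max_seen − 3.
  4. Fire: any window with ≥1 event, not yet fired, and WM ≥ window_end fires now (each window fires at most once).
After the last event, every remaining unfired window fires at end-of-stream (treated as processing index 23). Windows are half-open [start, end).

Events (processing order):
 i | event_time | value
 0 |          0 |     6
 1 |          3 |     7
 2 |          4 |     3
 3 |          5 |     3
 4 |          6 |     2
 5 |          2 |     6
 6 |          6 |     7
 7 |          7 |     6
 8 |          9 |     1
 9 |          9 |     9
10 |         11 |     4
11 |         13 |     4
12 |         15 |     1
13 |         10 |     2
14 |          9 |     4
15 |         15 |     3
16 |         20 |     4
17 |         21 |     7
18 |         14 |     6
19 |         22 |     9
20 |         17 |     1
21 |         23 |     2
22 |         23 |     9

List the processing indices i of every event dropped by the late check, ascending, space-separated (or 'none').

i=0 t=0 v=6: → [0,2); WM=-3
i=1 t=3 v=7: → [3,5); WM=0
i=2 t=4 v=3: → [3,6); WM=1
i=3 t=5 v=3: → [3,7); WM=2
i=4 t=6 v=2: → [3,8); WM=3
i=5 t=2 v=6: → [2,8); WM=3
i=6 t=6 v=7: → [2,8); WM=3
i=7 t=7 v=6: → [2,9); WM=4
i=8 t=9 v=1: → [9,11); WM=6
i=9 t=9 v=9: → [9,11); WM=6
i=10 t=11 v=4: → [11,13); WM=8
i=11 t=13 v=4: → [13,15); WM=10
i=12 t=15 v=1: → [15,17); WM=12
i=13 t=10 v=2: → [9,13); WM=12
i=14 t=9 v=4: → [9,13); WM=12
i=15 t=15 v=3: → [15,17); WM=12
i=16 t=20 v=4: → [20,22); WM=17
i=17 t=21 v=7: → [20,23); WM=18
i=18 t=14 v=6: DROP (t<18-3); WM=18
i=19 t=22 v=9: → [20,24); WM=19
i=20 t=17 v=1: → [17,19); WM=19
i=21 t=23 v=2: → [20,25); WM=20
i=22 t=23 v=9: → [20,25); WM=20

18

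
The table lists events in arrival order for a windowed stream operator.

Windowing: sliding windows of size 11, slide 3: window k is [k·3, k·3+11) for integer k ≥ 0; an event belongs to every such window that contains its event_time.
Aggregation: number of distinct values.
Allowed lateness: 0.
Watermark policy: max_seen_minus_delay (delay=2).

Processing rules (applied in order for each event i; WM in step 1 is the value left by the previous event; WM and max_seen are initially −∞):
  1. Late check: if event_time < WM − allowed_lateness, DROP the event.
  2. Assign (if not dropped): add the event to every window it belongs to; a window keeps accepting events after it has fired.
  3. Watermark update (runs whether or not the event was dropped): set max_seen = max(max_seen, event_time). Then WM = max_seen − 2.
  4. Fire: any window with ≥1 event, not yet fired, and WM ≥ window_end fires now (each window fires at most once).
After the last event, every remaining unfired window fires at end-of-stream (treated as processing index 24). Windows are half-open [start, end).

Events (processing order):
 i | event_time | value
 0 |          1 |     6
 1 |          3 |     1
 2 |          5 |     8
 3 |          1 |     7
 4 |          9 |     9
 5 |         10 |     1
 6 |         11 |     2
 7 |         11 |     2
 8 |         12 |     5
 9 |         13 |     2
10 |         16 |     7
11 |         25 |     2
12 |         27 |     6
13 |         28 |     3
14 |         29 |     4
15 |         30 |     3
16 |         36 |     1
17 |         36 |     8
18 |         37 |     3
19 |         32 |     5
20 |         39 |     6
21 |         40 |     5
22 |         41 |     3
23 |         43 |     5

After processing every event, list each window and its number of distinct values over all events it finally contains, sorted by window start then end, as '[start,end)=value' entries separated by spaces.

i=0 t=1 v=6: → [0,11); WM=-1
i=1 t=3 v=1: → [3,14),[0,11); WM=1
i=2 t=5 v=8: → [3,14),[0,11); WM=3
i=3 t=1 v=7: DROP (t<3-0); WM=3
i=4 t=9 v=9: → [9,20),[6,17),[3,14),[0,11); WM=7
i=5 t=10 v=1: → [9,20),[6,17),[3,14),[0,11); WM=8
i=6 t=11 v=2: → [9,20),[6,17),[3,14); WM=9
i=7 t=11 v=2: → [9,20),[6,17),[3,14); WM=9
i=8 t=12 v=5: → [12,23),[9,20),[6,17),[3,14); WM=10
i=9 t=13 v=2: → [12,23),[9,20),[6,17),[3,14); WM=11; [0,11) fires=4
i=10 t=16 v=7: → [15,26),[12,23),[9,20),[6,17); WM=14; [3,14) fires=5
i=11 t=25 v=2: → [24,35),[21,32),[18,29),[15,26); WM=23; [6,17) fires=5 [9,20) fires=5 [12,23) fires=3
i=12 t=27 v=6: → [27,38),[24,35),[21,32),[18,29); WM=25
i=13 t=28 v=3: → [27,38),[24,35),[21,32),[18,29); WM=26; [15,26) fires=2
i=14 t=29 v=4: → [27,38),[24,35),[21,32); WM=27
i=15 t=30 v=3: → [30,41),[27,38),[24,35),[21,32); WM=28
i=16 t=36 v=1: → [36,47),[33,44),[30,41),[27,38); WM=34; [18,29) fires=3 [21,32) fires=4
i=17 t=36 v=8: → [36,47),[33,44),[30,41),[27,38); WM=34
i=18 t=37 v=3: → [36,47),[33,44),[30,41),[27,38); WM=35; [24,35) fires=4
i=19 t=32 v=5: DROP (t<35-0); WM=35
i=20 t=39 v=6: → [39,50),[36,47),[33,44),[30,41); WM=37
i=21 t=40 v=5: → [39,50),[36,47),[33,44),[30,41); WM=38; [27,38) fires=5
i=22 t=41 v=3: → [39,50),[36,47),[33,44); WM=39
i=23 t=43 v=5: → [42,53),[39,50),[36,47),[33,44); WM=41; [30,41) fires=5

[0,11)=4 [3,14)=5 [6,17)=5 [9,20)=5 [12,23)=3 [15,26)=2 [18,29)=3 [21,32)=4 [24,35)=4 [27,38)=5 [30,41)=5 [33,44)=5 [36,47)=5 [39,50)=3 [42,53)=1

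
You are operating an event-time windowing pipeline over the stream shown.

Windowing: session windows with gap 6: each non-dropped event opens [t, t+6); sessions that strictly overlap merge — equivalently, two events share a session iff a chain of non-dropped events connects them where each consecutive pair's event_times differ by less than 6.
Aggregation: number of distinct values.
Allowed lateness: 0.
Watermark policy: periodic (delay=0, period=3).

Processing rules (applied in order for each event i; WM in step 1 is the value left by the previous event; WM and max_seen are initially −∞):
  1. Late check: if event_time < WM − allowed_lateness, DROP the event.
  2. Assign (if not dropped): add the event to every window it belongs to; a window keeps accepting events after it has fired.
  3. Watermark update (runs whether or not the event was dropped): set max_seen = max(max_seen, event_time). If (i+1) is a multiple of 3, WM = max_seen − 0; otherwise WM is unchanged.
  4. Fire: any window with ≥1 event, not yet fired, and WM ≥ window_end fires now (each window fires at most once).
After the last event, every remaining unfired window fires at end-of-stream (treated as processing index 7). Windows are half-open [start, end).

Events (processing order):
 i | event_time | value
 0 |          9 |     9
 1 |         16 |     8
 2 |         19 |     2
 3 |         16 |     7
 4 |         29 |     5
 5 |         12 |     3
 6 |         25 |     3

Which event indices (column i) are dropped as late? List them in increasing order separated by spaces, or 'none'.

3 5 6

i=0 t=9 v=9: → [9,15); WM=−∞
i=1 t=16 v=8: → [16,22); WM=−∞
i=2 t=19 v=2: → [16,25); WM=19
i=3 t=16 v=7: DROP (t<19-0); WM=19
i=4 t=29 v=5: → [29,35); WM=19
i=5 t=12 v=3: DROP (t<19-0); WM=29
i=6 t=25 v=3: DROP (t<29-0); WM=29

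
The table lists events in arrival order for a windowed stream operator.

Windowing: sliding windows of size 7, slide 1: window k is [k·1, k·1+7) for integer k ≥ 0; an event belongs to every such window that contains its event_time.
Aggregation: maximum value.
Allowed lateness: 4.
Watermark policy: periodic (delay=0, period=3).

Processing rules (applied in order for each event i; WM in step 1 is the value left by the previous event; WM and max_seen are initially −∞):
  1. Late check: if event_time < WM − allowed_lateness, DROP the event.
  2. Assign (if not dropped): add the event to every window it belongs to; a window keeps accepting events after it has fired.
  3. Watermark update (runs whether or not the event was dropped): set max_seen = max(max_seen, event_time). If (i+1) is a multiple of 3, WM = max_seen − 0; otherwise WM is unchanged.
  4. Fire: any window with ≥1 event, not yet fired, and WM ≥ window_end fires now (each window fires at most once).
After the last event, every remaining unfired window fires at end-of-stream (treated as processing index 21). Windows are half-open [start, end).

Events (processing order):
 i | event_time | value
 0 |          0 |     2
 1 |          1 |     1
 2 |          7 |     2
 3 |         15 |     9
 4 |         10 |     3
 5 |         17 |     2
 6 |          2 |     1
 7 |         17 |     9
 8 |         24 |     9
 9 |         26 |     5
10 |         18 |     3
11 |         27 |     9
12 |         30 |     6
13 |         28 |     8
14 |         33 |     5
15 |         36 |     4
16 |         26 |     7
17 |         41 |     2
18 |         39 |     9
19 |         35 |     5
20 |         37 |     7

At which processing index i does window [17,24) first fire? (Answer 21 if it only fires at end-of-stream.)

i=0 t=0 v=2: → [0,7); WM=−∞
i=1 t=1 v=1: → [1,8),[0,7); WM=−∞
i=2 t=7 v=2: → [7,14),[6,13),[5,12),[4,11),[3,10),[2,9),[1,8); WM=7; [0,7) fires=2
i=3 t=15 v=9: → [15,22),[14,21),[13,20),[12,19),[11,18),[10,17),[9,16); WM=7
i=4 t=10 v=3: → [10,17),[9,16),[8,15),[7,14),[6,13),[5,12),[4,11); WM=7
i=5 t=17 v=2: → [17,24),[16,23),[15,22),[14,21),[13,20),[12,19),[11,18); WM=17; [1,8) fires=2 [2,9) fires=2 [3,10) fires=2 [4,11) fires=3 [5,12) fires=3 [6,13) fires=3 [7,14) fires=3 [8,15) fires=3 [9,16) fires=9 [10,17) fires=9
i=6 t=2 v=1: DROP (t<17-4); WM=17
i=7 t=17 v=9: → [17,24),[16,23),[15,22),[14,21),[13,20),[12,19),[11,18); WM=17
i=8 t=24 v=9: → [24,31),[23,30),[22,29),[21,28),[20,27),[19,26),[18,25); WM=24; [11,18) fires=9 [12,19) fires=9 [13,20) fires=9 [14,21) fires=9 [15,22) fires=9 [16,23) fires=9 [17,24) fires=9
i=9 t=26 v=5: → [26,33),[25,32),[24,31),[23,30),[22,29),[21,28),[20,27); WM=24
i=10 t=18 v=3: DROP (t<24-4); WM=24
i=11 t=27 v=9: → [27,34),[26,33),[25,32),[24,31),[23,30),[22,29),[21,28); WM=27; [18,25) fires=9 [19,26) fires=9 [20,27) fires=9
i=12 t=30 v=6: → [30,37),[29,36),[28,35),[27,34),[26,33),[25,32),[24,31); WM=27
i=13 t=28 v=8: → [28,35),[27,34),[26,33),[25,32),[24,31),[23,30),[22,29); WM=27
i=14 t=33 v=5: → [33,40),[32,39),[31,38),[30,37),[29,36),[28,35),[27,34); WM=33; [21,28) fires=9 [22,29) fires=9 [23,30) fires=9 [24,31) fires=9 [25,32) fires=9 [26,33) fires=9
i=15 t=36 v=4: → [36,43),[35,42),[34,41),[33,40),[32,39),[31,38),[30,37); WM=33
i=16 t=26 v=7: DROP (t<33-4); WM=33
i=17 t=41 v=2: → [41,48),[40,47),[39,46),[38,45),[37,44),[36,43),[35,42); WM=41; [27,34) fires=9 [28,35) fires=8 [29,36) fires=6 [30,37) fires=6 [31,38) fires=5 [32,39) fires=5 [33,40) fires=5 [34,41) fires=4
i=18 t=39 v=9: → [39,46),[38,45),[37,44),[36,43),[35,42),[34,41),[33,40); WM=41
i=19 t=35 v=5: DROP (t<41-4); WM=41
i=20 t=37 v=7: → [37,44),[36,43),[35,42),[34,41),[33,40),[32,39),[31,38); WM=41

8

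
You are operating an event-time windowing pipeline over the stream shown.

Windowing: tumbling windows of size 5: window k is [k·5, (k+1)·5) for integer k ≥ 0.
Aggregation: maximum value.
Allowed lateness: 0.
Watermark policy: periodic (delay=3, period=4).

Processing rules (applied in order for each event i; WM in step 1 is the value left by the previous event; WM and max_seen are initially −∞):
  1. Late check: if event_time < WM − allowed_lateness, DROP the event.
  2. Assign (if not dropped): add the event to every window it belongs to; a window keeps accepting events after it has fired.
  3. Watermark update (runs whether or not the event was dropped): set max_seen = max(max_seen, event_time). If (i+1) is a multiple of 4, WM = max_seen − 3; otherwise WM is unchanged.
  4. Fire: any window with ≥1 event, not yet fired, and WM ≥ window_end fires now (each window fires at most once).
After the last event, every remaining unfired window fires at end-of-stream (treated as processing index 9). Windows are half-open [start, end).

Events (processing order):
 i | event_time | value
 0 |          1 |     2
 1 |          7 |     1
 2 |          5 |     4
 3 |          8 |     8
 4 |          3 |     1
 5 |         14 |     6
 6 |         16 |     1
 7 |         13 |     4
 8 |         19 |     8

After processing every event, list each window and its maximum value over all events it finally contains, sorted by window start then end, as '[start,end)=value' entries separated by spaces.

[0,5)=2 [5,10)=8 [10,15)=6 [15,20)=8

i=0 t=1 v=2: → [0,5); WM=−∞
i=1 t=7 v=1: → [5,10); WM=−∞
i=2 t=5 v=4: → [5,10); WM=−∞
i=3 t=8 v=8: → [5,10); WM=5; [0,5) fires=2
i=4 t=3 v=1: DROP (t<5-0); WM=5
i=5 t=14 v=6: → [10,15); WM=5
i=6 t=16 v=1: → [15,20); WM=5
i=7 t=13 v=4: → [10,15); WM=13; [5,10) fires=8
i=8 t=19 v=8: → [15,20); WM=13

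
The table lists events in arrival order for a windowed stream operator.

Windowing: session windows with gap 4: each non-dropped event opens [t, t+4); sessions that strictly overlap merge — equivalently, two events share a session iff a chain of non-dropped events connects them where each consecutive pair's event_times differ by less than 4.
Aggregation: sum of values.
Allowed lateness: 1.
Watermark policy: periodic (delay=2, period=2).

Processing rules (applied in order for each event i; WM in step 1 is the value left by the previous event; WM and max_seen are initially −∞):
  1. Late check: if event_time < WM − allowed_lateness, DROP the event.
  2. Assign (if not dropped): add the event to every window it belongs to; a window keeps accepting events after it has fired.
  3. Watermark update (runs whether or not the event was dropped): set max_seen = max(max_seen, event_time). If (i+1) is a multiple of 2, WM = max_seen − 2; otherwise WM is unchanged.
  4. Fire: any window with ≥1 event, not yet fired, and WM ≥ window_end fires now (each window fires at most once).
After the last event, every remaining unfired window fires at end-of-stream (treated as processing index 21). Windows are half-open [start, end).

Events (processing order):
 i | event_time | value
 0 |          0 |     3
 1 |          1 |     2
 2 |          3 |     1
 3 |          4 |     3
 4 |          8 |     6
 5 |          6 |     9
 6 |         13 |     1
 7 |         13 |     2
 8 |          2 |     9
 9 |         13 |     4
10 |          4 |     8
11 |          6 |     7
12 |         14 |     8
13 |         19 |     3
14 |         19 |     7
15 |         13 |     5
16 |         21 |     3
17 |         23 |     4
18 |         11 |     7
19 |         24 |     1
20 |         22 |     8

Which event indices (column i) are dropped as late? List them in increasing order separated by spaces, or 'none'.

8 10 11 15 18

i=0 t=0 v=3: → [0,4); WM=−∞
i=1 t=1 v=2: → [0,5); WM=-1
i=2 t=3 v=1: → [0,7); WM=-1
i=3 t=4 v=3: → [0,8); WM=2
i=4 t=8 v=6: → [8,12); WM=2
i=5 t=6 v=9: → [0,12); WM=6
i=6 t=13 v=1: → [13,17); WM=6
i=7 t=13 v=2: → [13,17); WM=11
i=8 t=2 v=9: DROP (t<11-1); WM=11
i=9 t=13 v=4: → [13,17); WM=11
i=10 t=4 v=8: DROP (t<11-1); WM=11
i=11 t=6 v=7: DROP (t<11-1); WM=11
i=12 t=14 v=8: → [13,18); WM=11
i=13 t=19 v=3: → [19,23); WM=17
i=14 t=19 v=7: → [19,23); WM=17
i=15 t=13 v=5: DROP (t<17-1); WM=17
i=16 t=21 v=3: → [19,25); WM=17
i=17 t=23 v=4: → [19,27); WM=21
i=18 t=11 v=7: DROP (t<21-1); WM=21
i=19 t=24 v=1: → [19,28); WM=22
i=20 t=22 v=8: → [19,28); WM=22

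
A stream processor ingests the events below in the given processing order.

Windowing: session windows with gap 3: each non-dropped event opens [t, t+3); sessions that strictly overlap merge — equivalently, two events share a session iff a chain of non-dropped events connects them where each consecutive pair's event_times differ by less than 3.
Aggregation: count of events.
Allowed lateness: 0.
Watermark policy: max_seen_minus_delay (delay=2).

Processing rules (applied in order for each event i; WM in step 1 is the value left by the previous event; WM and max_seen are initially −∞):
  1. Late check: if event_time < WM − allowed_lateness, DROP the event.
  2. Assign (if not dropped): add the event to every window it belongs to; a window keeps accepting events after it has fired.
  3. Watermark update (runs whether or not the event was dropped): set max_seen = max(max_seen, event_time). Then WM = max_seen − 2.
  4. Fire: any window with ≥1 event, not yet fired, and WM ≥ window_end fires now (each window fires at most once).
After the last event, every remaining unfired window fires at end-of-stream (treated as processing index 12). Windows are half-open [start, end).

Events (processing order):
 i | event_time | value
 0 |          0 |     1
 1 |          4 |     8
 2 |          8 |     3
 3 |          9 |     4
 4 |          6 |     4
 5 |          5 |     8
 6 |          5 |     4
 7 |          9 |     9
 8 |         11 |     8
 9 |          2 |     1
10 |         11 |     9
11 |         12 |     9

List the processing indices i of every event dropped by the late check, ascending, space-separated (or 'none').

i=0 t=0 v=1: → [0,3); WM=-2
i=1 t=4 v=8: → [4,7); WM=2
i=2 t=8 v=3: → [8,11); WM=6
i=3 t=9 v=4: → [8,12); WM=7
i=4 t=6 v=4: DROP (t<7-0); WM=7
i=5 t=5 v=8: DROP (t<7-0); WM=7
i=6 t=5 v=4: DROP (t<7-0); WM=7
i=7 t=9 v=9: → [8,12); WM=7
i=8 t=11 v=8: → [8,14); WM=9
i=9 t=2 v=1: DROP (t<9-0); WM=9
i=10 t=11 v=9: → [8,14); WM=9
i=11 t=12 v=9: → [8,15); WM=10

4 5 6 9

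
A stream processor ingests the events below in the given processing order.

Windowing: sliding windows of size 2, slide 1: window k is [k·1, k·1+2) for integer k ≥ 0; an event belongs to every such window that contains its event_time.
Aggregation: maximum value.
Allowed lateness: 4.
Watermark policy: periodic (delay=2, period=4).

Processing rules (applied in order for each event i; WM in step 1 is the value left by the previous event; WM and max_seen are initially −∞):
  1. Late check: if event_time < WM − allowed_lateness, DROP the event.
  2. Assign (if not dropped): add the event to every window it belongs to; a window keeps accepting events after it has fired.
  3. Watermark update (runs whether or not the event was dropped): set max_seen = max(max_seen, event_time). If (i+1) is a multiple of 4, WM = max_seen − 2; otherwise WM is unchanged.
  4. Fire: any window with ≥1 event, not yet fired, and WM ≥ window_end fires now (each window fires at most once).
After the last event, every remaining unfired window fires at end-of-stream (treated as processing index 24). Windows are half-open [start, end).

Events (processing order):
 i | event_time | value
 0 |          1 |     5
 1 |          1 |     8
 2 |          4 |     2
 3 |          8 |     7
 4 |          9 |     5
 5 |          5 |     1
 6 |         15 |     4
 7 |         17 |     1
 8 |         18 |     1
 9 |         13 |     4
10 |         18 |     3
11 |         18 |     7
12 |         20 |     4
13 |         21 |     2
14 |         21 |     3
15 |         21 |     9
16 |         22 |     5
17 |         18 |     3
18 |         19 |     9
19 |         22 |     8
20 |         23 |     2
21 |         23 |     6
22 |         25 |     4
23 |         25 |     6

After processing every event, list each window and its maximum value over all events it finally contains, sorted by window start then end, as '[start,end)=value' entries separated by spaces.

i=0 t=1 v=5: → [1,3),[0,2); WM=−∞
i=1 t=1 v=8: → [1,3),[0,2); WM=−∞
i=2 t=4 v=2: → [4,6),[3,5); WM=−∞
i=3 t=8 v=7: → [8,10),[7,9); WM=6; [0,2) fires=8 [1,3) fires=8 [3,5) fires=2 [4,6) fires=2
i=4 t=9 v=5: → [9,11),[8,10); WM=6
i=5 t=5 v=1: → [5,7),[4,6); WM=6
i=6 t=15 v=4: → [15,17),[14,16); WM=6
i=7 t=17 v=1: → [17,19),[16,18); WM=15; [5,7) fires=1 [7,9) fires=7 [8,10) fires=7 [9,11) fires=5
i=8 t=18 v=1: → [18,20),[17,19); WM=15
i=9 t=13 v=4: → [13,15),[12,14); WM=15; [12,14) fires=4 [13,15) fires=4
i=10 t=18 v=3: → [18,20),[17,19); WM=15
i=11 t=18 v=7: → [18,20),[17,19); WM=16; [14,16) fires=4
i=12 t=20 v=4: → [20,22),[19,21); WM=16
i=13 t=21 v=2: → [21,23),[20,22); WM=16
i=14 t=21 v=3: → [21,23),[20,22); WM=16
i=15 t=21 v=9: → [21,23),[20,22); WM=19; [15,17) fires=4 [16,18) fires=1 [17,19) fires=7
i=16 t=22 v=5: → [22,24),[21,23); WM=19
i=17 t=18 v=3: → [18,20),[17,19); WM=19
i=18 t=19 v=9: → [19,21),[18,20); WM=19
i=19 t=22 v=8: → [22,24),[21,23); WM=20; [18,20) fires=9
i=20 t=23 v=2: → [23,25),[22,24); WM=20
i=21 t=23 v=6: → [23,25),[22,24); WM=20
i=22 t=25 v=4: → [25,27),[24,26); WM=20
i=23 t=25 v=6: → [25,27),[24,26); WM=23; [19,21) fires=9 [20,22) fires=9 [21,23) fires=9

[0,2)=8 [1,3)=8 [3,5)=2 [4,6)=2 [5,7)=1 [7,9)=7 [8,10)=7 [9,11)=5 [12,14)=4 [13,15)=4 [14,16)=4 [15,17)=4 [16,18)=1 [17,19)=7 [18,20)=9 [19,21)=9 [20,22)=9 [21,23)=9 [22,24)=8 [23,25)=6 [24,26)=6 [25,27)=6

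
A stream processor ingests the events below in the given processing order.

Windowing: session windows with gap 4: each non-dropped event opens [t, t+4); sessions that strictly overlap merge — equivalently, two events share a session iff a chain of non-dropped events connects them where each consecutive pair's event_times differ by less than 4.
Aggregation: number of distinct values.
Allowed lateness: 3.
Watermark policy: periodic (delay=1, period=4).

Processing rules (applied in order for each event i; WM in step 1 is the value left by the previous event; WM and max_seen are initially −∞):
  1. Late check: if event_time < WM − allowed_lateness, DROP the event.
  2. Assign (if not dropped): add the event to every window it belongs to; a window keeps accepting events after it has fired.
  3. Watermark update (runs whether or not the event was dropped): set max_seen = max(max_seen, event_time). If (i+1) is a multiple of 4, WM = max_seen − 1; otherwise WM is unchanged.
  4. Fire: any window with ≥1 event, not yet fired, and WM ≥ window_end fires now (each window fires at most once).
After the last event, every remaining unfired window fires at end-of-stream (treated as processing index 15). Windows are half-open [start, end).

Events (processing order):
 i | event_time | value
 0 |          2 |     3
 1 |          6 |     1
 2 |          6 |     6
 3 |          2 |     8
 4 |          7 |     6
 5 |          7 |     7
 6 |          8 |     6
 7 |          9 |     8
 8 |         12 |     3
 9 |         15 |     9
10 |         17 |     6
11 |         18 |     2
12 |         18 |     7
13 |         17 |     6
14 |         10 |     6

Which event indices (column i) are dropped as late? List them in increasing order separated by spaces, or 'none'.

i=0 t=2 v=3: → [2,6); WM=−∞
i=1 t=6 v=1: → [6,10); WM=−∞
i=2 t=6 v=6: → [6,10); WM=−∞
i=3 t=2 v=8: → [2,6); WM=5
i=4 t=7 v=6: → [6,11); WM=5
i=5 t=7 v=7: → [6,11); WM=5
i=6 t=8 v=6: → [6,12); WM=5
i=7 t=9 v=8: → [6,13); WM=8
i=8 t=12 v=3: → [6,16); WM=8
i=9 t=15 v=9: → [6,19); WM=8
i=10 t=17 v=6: → [6,21); WM=8
i=11 t=18 v=2: → [6,22); WM=17
i=12 t=18 v=7: → [6,22); WM=17
i=13 t=17 v=6: → [6,22); WM=17
i=14 t=10 v=6: DROP (t<17-3); WM=17

14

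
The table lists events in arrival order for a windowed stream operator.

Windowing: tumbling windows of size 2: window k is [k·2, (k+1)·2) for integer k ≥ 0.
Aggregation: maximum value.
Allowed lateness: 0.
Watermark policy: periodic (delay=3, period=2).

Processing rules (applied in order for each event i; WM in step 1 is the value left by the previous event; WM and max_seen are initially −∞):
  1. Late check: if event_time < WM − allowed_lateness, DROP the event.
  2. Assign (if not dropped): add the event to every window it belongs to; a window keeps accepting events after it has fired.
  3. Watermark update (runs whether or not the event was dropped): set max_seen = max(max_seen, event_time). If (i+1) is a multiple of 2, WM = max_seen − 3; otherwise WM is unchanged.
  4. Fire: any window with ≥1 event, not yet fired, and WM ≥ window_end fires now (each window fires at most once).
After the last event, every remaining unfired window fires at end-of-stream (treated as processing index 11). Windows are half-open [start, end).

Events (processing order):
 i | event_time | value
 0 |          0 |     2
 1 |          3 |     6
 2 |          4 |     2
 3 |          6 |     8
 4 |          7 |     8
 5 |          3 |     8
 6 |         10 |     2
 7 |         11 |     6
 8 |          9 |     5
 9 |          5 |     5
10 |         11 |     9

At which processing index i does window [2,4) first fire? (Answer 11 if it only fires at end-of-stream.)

i=0 t=0 v=2: → [0,2); WM=−∞
i=1 t=3 v=6: → [2,4); WM=0
i=2 t=4 v=2: → [4,6); WM=0
i=3 t=6 v=8: → [6,8); WM=3; [0,2) fires=2
i=4 t=7 v=8: → [6,8); WM=3
i=5 t=3 v=8: → [2,4); WM=4; [2,4) fires=8
i=6 t=10 v=2: → [10,12); WM=4
i=7 t=11 v=6: → [10,12); WM=8; [4,6) fires=2 [6,8) fires=8
i=8 t=9 v=5: → [8,10); WM=8
i=9 t=5 v=5: DROP (t<8-0); WM=8
i=10 t=11 v=9: → [10,12); WM=8

5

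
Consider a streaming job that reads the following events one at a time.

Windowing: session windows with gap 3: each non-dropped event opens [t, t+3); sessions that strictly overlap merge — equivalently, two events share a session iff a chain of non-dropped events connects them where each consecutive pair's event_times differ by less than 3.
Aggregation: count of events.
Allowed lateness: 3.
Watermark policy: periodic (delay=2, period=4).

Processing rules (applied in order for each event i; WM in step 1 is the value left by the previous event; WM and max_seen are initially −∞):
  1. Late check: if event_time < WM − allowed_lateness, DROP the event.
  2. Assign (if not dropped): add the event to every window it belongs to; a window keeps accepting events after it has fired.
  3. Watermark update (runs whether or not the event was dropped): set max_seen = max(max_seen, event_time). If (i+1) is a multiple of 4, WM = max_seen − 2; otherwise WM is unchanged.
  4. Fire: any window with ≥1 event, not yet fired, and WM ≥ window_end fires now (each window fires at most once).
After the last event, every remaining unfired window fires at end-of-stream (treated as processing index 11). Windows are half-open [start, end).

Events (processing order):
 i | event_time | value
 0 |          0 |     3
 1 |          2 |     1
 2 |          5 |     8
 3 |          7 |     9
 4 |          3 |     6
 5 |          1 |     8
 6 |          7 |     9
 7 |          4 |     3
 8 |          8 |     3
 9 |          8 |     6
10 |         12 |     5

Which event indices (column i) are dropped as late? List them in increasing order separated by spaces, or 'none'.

5

i=0 t=0 v=3: → [0,3); WM=−∞
i=1 t=2 v=1: → [0,5); WM=−∞
i=2 t=5 v=8: → [5,8); WM=−∞
i=3 t=7 v=9: → [5,10); WM=5
i=4 t=3 v=6: → [0,10); WM=5
i=5 t=1 v=8: DROP (t<5-3); WM=5
i=6 t=7 v=9: → [0,10); WM=5
i=7 t=4 v=3: → [0,10); WM=5
i=8 t=8 v=3: → [0,11); WM=5
i=9 t=8 v=6: → [0,11); WM=5
i=10 t=12 v=5: → [12,15); WM=5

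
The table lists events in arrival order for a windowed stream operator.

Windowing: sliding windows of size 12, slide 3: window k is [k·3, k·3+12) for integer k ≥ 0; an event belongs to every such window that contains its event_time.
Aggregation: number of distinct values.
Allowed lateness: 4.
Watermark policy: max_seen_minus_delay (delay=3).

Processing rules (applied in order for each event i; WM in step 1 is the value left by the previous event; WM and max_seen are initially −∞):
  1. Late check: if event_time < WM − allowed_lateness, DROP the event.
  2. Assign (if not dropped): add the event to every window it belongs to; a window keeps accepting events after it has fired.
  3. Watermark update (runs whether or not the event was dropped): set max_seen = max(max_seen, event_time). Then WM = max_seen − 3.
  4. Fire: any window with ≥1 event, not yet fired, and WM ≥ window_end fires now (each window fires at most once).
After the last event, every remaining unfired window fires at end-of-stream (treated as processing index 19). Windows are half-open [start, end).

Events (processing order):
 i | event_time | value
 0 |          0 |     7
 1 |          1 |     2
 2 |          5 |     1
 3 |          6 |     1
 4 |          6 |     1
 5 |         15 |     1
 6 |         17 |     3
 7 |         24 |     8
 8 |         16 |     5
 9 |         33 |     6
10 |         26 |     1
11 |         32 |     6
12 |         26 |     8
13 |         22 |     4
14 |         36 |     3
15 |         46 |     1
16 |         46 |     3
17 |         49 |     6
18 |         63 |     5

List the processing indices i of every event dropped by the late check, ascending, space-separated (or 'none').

8 13

i=0 t=0 v=7: → [0,12); WM=-3
i=1 t=1 v=2: → [0,12); WM=-2
i=2 t=5 v=1: → [3,15),[0,12); WM=2
i=3 t=6 v=1: → [6,18),[3,15),[0,12); WM=3
i=4 t=6 v=1: → [6,18),[3,15),[0,12); WM=3
i=5 t=15 v=1: → [15,27),[12,24),[9,21),[6,18); WM=12; [0,12) fires=3
i=6 t=17 v=3: → [15,27),[12,24),[9,21),[6,18); WM=14
i=7 t=24 v=8: → [24,36),[21,33),[18,30),[15,27); WM=21; [3,15) fires=1 [6,18) fires=2 [9,21) fires=2
i=8 t=16 v=5: DROP (t<21-4); WM=21
i=9 t=33 v=6: → [33,45),[30,42),[27,39),[24,36); WM=30; [12,24) fires=2 [15,27) fires=3 [18,30) fires=1
i=10 t=26 v=1: → [24,36),[21,33),[18,30),[15,27); WM=30
i=11 t=32 v=6: → [30,42),[27,39),[24,36),[21,33); WM=30
i=12 t=26 v=8: → [24,36),[21,33),[18,30),[15,27); WM=30
i=13 t=22 v=4: DROP (t<30-4); WM=30
i=14 t=36 v=3: → [36,48),[33,45),[30,42),[27,39); WM=33; [21,33) fires=3
i=15 t=46 v=1: → [45,57),[42,54),[39,51),[36,48); WM=43; [24,36) fires=3 [27,39) fires=2 [30,42) fires=2
i=16 t=46 v=3: → [45,57),[42,54),[39,51),[36,48); WM=43
i=17 t=49 v=6: → [48,60),[45,57),[42,54),[39,51); WM=46; [33,45) fires=2
i=18 t=63 v=5: → [63,75),[60,72),[57,69),[54,66); WM=60; [36,48) fires=2 [39,51) fires=3 [42,54) fires=3 [45,57) fires=3 [48,60) fires=1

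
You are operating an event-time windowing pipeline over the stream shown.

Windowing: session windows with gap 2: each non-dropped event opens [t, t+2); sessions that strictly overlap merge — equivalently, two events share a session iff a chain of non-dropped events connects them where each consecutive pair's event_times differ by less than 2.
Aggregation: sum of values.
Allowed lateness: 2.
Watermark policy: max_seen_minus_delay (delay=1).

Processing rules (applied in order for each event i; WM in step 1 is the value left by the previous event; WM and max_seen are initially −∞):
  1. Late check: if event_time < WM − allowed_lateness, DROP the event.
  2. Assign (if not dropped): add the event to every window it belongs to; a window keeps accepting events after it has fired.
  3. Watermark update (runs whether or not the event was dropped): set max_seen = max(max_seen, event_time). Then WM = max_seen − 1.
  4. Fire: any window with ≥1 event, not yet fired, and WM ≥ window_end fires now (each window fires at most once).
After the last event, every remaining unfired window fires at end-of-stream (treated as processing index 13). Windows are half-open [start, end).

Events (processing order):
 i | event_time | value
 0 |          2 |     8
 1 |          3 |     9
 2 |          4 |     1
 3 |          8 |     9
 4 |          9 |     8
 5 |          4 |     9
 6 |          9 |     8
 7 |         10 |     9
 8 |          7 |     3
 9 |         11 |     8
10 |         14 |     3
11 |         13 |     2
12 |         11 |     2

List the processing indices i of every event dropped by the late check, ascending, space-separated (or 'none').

i=0 t=2 v=8: → [2,4); WM=1
i=1 t=3 v=9: → [2,5); WM=2
i=2 t=4 v=1: → [2,6); WM=3
i=3 t=8 v=9: → [8,10); WM=7
i=4 t=9 v=8: → [8,11); WM=8
i=5 t=4 v=9: DROP (t<8-2); WM=8
i=6 t=9 v=8: → [8,11); WM=8
i=7 t=10 v=9: → [8,12); WM=9
i=8 t=7 v=3: → [7,12); WM=9
i=9 t=11 v=8: → [7,13); WM=10
i=10 t=14 v=3: → [14,16); WM=13
i=11 t=13 v=2: → [13,16); WM=13
i=12 t=11 v=2: → [7,13); WM=13

5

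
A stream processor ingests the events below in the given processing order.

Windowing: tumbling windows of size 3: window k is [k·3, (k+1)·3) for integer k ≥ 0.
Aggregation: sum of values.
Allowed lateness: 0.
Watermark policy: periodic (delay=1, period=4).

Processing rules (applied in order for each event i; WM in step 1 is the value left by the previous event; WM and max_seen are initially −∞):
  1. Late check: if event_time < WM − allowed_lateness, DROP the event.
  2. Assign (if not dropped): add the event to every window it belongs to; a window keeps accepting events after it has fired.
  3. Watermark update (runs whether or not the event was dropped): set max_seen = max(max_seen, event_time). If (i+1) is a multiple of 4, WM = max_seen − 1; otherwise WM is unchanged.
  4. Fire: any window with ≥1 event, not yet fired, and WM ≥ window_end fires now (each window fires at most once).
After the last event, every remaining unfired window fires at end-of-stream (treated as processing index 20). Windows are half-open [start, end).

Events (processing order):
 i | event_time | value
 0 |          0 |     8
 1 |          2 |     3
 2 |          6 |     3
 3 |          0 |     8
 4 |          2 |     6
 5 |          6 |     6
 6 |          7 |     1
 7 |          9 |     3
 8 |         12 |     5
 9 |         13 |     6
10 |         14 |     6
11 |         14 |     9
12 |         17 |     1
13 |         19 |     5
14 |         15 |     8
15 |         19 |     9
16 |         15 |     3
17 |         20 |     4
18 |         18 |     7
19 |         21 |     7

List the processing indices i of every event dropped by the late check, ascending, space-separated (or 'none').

4 16

i=0 t=0 v=8: → [0,3); WM=−∞
i=1 t=2 v=3: → [0,3); WM=−∞
i=2 t=6 v=3: → [6,9); WM=−∞
i=3 t=0 v=8: → [0,3); WM=5; [0,3) fires=19
i=4 t=2 v=6: DROP (t<5-0); WM=5
i=5 t=6 v=6: → [6,9); WM=5
i=6 t=7 v=1: → [6,9); WM=5
i=7 t=9 v=3: → [9,12); WM=8
i=8 t=12 v=5: → [12,15); WM=8
i=9 t=13 v=6: → [12,15); WM=8
i=10 t=14 v=6: → [12,15); WM=8
i=11 t=14 v=9: → [12,15); WM=13; [6,9) fires=10 [9,12) fires=3
i=12 t=17 v=1: → [15,18); WM=13
i=13 t=19 v=5: → [18,21); WM=13
i=14 t=15 v=8: → [15,18); WM=13
i=15 t=19 v=9: → [18,21); WM=18; [12,15) fires=26 [15,18) fires=9
i=16 t=15 v=3: DROP (t<18-0); WM=18
i=17 t=20 v=4: → [18,21); WM=18
i=18 t=18 v=7: → [18,21); WM=18
i=19 t=21 v=7: → [21,24); WM=20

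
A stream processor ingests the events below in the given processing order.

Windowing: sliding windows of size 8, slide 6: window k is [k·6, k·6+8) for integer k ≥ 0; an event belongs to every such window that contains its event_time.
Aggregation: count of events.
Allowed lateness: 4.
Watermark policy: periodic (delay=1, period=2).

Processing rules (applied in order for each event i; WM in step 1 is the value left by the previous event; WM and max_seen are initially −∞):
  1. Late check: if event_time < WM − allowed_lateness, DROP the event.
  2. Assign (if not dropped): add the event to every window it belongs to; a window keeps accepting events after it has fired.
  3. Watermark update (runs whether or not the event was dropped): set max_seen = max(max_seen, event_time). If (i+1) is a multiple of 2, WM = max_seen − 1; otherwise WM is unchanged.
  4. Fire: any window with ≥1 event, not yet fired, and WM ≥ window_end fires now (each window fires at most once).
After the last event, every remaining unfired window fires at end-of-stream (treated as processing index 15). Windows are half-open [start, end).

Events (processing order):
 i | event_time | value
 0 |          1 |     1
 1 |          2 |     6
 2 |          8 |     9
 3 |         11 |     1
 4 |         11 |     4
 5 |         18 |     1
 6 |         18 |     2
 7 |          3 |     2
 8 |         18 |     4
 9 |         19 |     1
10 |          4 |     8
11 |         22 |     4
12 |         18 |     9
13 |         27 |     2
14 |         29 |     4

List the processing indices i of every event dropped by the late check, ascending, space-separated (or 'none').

7 10

i=0 t=1 v=1: → [0,8); WM=−∞
i=1 t=2 v=6: → [0,8); WM=1
i=2 t=8 v=9: → [6,14); WM=1
i=3 t=11 v=1: → [6,14); WM=10; [0,8) fires=2
i=4 t=11 v=4: → [6,14); WM=10
i=5 t=18 v=1: → [18,26),[12,20); WM=17; [6,14) fires=3
i=6 t=18 v=2: → [18,26),[12,20); WM=17
i=7 t=3 v=2: DROP (t<17-4); WM=17
i=8 t=18 v=4: → [18,26),[12,20); WM=17
i=9 t=19 v=1: → [18,26),[12,20); WM=18
i=10 t=4 v=8: DROP (t<18-4); WM=18
i=11 t=22 v=4: → [18,26); WM=21; [12,20) fires=4
i=12 t=18 v=9: → [18,26),[12,20); WM=21
i=13 t=27 v=2: → [24,32); WM=26; [18,26) fires=6
i=14 t=29 v=4: → [24,32); WM=26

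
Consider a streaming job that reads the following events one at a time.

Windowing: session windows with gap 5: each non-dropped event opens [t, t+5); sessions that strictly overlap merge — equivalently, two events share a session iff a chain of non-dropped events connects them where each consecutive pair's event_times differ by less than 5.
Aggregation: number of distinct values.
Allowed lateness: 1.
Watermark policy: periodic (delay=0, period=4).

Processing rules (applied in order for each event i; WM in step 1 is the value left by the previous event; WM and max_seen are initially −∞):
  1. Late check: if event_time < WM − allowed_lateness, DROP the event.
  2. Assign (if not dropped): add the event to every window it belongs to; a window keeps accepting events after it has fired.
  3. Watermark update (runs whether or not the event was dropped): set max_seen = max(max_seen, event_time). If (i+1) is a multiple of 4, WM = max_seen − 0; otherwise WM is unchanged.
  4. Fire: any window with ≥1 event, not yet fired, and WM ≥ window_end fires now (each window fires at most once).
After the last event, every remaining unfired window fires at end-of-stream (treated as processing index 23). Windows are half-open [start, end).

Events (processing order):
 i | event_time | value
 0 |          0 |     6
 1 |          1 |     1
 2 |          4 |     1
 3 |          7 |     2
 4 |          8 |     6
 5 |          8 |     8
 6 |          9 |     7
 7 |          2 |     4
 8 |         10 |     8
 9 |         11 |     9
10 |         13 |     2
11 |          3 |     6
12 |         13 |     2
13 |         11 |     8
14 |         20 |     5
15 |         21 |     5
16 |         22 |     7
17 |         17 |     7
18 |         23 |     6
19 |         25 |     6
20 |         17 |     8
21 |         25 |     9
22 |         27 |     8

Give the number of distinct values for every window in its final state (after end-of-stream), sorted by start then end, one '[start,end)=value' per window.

[0,18)=6 [20,32)=5

i=0 t=0 v=6: → [0,5); WM=−∞
i=1 t=1 v=1: → [0,6); WM=−∞
i=2 t=4 v=1: → [0,9); WM=−∞
i=3 t=7 v=2: → [0,12); WM=7
i=4 t=8 v=6: → [0,13); WM=7
i=5 t=8 v=8: → [0,13); WM=7
i=6 t=9 v=7: → [0,14); WM=7
i=7 t=2 v=4: DROP (t<7-1); WM=9
i=8 t=10 v=8: → [0,15); WM=9
i=9 t=11 v=9: → [0,16); WM=9
i=10 t=13 v=2: → [0,18); WM=9
i=11 t=3 v=6: DROP (t<9-1); WM=13
i=12 t=13 v=2: → [0,18); WM=13
i=13 t=11 v=8: DROP (t<13-1); WM=13
i=14 t=20 v=5: → [20,25); WM=13
i=15 t=21 v=5: → [20,26); WM=21
i=16 t=22 v=7: → [20,27); WM=21
i=17 t=17 v=7: DROP (t<21-1); WM=21
i=18 t=23 v=6: → [20,28); WM=21
i=19 t=25 v=6: → [20,30); WM=25
i=20 t=17 v=8: DROP (t<25-1); WM=25
i=21 t=25 v=9: → [20,30); WM=25
i=22 t=27 v=8: → [20,32); WM=25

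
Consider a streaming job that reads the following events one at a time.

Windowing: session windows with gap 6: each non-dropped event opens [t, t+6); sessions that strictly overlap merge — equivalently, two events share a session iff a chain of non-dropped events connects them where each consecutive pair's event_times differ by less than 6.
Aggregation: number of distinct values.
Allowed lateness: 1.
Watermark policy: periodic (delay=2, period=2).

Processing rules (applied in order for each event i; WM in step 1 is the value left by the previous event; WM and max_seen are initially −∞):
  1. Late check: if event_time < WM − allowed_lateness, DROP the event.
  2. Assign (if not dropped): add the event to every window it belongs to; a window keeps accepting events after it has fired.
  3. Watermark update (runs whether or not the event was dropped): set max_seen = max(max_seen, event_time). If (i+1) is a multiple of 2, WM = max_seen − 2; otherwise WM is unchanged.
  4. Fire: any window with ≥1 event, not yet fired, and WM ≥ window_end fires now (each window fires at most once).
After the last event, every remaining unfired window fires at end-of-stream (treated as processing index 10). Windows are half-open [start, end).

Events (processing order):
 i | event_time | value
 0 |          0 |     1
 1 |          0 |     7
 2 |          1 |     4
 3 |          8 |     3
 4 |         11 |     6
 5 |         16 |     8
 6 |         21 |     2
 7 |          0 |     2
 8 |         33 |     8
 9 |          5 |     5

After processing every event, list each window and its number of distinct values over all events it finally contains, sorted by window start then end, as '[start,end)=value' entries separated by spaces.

i=0 t=0 v=1: → [0,6); WM=−∞
i=1 t=0 v=7: → [0,6); WM=-2
i=2 t=1 v=4: → [0,7); WM=-2
i=3 t=8 v=3: → [8,14); WM=6
i=4 t=11 v=6: → [8,17); WM=6
i=5 t=16 v=8: → [8,22); WM=14
i=6 t=21 v=2: → [8,27); WM=14
i=7 t=0 v=2: DROP (t<14-1); WM=19
i=8 t=33 v=8: → [33,39); WM=19
i=9 t=5 v=5: DROP (t<19-1); WM=31

[0,7)=3 [8,27)=4 [33,39)=1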